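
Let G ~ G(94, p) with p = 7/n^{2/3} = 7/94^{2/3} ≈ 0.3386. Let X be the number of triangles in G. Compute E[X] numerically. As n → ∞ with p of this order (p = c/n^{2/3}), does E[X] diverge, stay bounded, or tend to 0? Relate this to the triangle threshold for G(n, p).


Number of potential triangles: C(94, 3) = 134044.
Each occurs with probability p³ ≈ (0.3386)³ ≈ 3.881847e-02.
By linearity: E[X] = C(94, 3)·p³ ≈ 134044 · 3.881847e-02 ≈ 5203.3830.
Since α = 2/3 < 1, p = c/n^{2/3} ≫ 1/n is above the triangle threshold p ~ 1/n. Asymptotically E[X] ~ (c³/6)·n^{3(1−α)} = (7³/6)·n^{1} → ∞; triangles are abundant w.h.p.

E[X] ≈ 5203.3830; in regime p = Θ(1/n^{2/3}) E[X] diverges (above the triangle threshold p ~ 1/n).


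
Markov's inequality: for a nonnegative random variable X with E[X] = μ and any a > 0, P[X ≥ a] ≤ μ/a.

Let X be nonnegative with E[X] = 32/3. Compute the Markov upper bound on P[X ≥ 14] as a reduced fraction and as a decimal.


μ = E[X] = 32/3, a = 14.
Markov: P[X ≥ 14] ≤ μ/a = (32/3)/14 = 16/21.
Numerically: ≈ 0.761905.
(Since a = 14 > μ = 10.666667, the bound 16/21 is < 1 and informative.)

P[X ≥ 14] ≤ 16/21 ≈ 0.761905.


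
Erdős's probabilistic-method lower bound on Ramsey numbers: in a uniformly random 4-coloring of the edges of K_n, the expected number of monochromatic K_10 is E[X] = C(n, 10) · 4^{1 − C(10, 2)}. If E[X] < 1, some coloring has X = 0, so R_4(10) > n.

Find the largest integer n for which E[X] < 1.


We need C(n, 10) · 4^{1 − 45} < 1, i.e. C(n, 10) < 4^{45 − 1} = 309485009821345068724781056.
Check values of n near the boundary:
  n = 2021: C(2021, 10) = 306347841644770462864800616; 306347841644770462864800616 < 309485009821345068724781056? YES
  n = 2022: C(2022, 10) = 307870445231474093395937796; 307870445231474093395937796 < 309485009821345068724781056? YES
  n = 2023: C(2023, 10) = 309399856285778485315440716; 309399856285778485315440716 < 309485009821345068724781056? YES
  n = 2024: C(2024, 10) = 310936101848269937576192656; 310936101848269937576192656 < 309485009821345068724781056? NO
The largest n with C(n, 10) < 309485009821345068724781056 is n = 2023 (where E[X] = 77349964071444621328860179/77371252455336267181195264 ≈ 0.999725). Hence R_4(10) > 2023, i.e. R_4(10) ≥ 2024.

Largest n = 2023; hence R_4(10) > 2023.


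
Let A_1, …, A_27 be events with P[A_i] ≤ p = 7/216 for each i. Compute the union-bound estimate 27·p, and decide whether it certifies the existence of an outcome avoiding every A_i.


Union bound: P[∪_{i=1}^{27} A_i] ≤ Σ_i P[A_i] ≤ 27·p = 27·(7/216) = 7/8.
Numerically: 7/8 ≈ 0.875.
Is 7/8 < 1? YES.
Since P[∪ A_i] ≤ 7/8 < 1, the complement has P[∩ A_i^c] ≥ 1 − 7/8 = 1/8 > 0, so some outcome avoids every A_i.

27·p = 7/8 ≈ 0.875; existence CERTIFIED by the union bound.


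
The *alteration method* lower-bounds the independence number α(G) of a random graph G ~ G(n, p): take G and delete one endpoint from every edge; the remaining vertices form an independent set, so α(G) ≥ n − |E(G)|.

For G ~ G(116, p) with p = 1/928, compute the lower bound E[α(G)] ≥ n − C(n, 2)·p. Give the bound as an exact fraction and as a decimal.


E[|E(G)|] = C(116, 2)·p = 6670 · (1/928) = 115/16.
E[α(G)] ≥ n − E[|E(G)|] = 116 − 115/16 = 1741/16.
Numerically: ≈ 108.81250.
(This is only a lower bound; the true E[α(G)] may be larger.)

E[α(G)] ≥ 1741/16 ≈ 108.81250.


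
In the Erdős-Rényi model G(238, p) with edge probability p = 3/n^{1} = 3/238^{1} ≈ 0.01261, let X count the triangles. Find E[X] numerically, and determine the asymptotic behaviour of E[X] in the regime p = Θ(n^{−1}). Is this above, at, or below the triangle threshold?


Number of potential triangles: C(238, 3) = 2218636.
Each occurs with probability p³ ≈ (0.01261)³ ≈ 2.002778e-06.
By linearity: E[X] = C(238, 3)·p³ ≈ 2218636 · 2.002778e-06 ≈ 4.4434.
Here α = 1, so p = 3/n is exactly at the triangle threshold p ~ 1/n. Asymptotically E[X] → c³/6 = 3³/6 = 9/2 ≈ 4.5000, a bounded constant. In this regime the triangle count is asymptotically Poisson(c³/6).

E[X] ≈ 4.4434; in regime p = Θ(1/n^{1}) E[X] stays bounded (at the triangle threshold p ~ 1/n).


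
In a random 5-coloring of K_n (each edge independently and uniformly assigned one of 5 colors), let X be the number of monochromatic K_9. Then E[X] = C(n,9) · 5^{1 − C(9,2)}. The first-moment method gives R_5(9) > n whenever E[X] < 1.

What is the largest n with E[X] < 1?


We need C(n, 9) · 5^{1 − 36} < 1, i.e. C(n, 9) < 5^{36 − 1} = 2910383045673370361328125.
Check values of n near the boundary:
  n = 2165: C(2165, 9) = 2832220612024886803272630; 2832220612024886803272630 < 2910383045673370361328125? YES
  n = 2166: C(2166, 9) = 2844037944203015677277940; 2844037944203015677277940 < 2910383045673370361328125? YES
  n = 2167: C(2167, 9) = 2855899084841489792706810; 2855899084841489792706810 < 2910383045673370361328125? YES
  n = 2168: C(2168, 9) = 2867804175977929537095120; 2867804175977929537095120 < 2910383045673370361328125? YES
  n = 2169: C(2169, 9) = 2879753360044504243499683; 2879753360044504243499683 < 2910383045673370361328125? YES
  n = 2170: C(2170, 9) = 2891746779868845075610510; 2891746779868845075610510 < 2910383045673370361328125? YES
  n = 2171: C(2171, 9) = 2903784578674959601827205; 2903784578674959601827205 < 2910383045673370361328125? YES
  n = 2172: C(2172, 9) = 2915866900084148060642020; 2915866900084148060642020 < 2910383045673370361328125? NO
The largest n with C(n, 9) < 2910383045673370361328125 is n = 2171 (where E[X] = 580756915734991920365441/582076609134674072265625 ≈ 0.9977328). Hence R_5(9) > 2171, i.e. R_5(9) ≥ 2172.

Largest n = 2171; hence R_5(9) > 2171.


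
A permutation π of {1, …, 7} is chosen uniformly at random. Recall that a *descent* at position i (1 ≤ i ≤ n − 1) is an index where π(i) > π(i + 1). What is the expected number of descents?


Write X = Σ X_I over i = 1, …, 6, with X_I the indicator of one descent.
There are 6 indicators.
For each fixed i, the pair (π(i), π(i+1)) is a uniformly random ordered pair of distinct values from {1, …, 7}; by symmetry P[π(i) > π(i+1)] = 1/2.
By linearity: E[X] = 6 · (1/2) = (7 − 1) · (1/2) = 3 ≈ 3.00000.

E[X] = 3 = 3.00000.


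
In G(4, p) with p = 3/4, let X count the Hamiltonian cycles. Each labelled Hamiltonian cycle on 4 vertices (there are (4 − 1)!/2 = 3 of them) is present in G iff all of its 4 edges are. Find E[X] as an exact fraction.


K_4 has (4 − 1)!/2 = 3 labelled Hamiltonian cycles.
For each such Hamiltonian cycle H, let X_H = 1 if all 4 edges of H are present in G. Then P[X_H = 1] = p^{4} = (3/4)^{4} = 81/256.
By linearity: E[X] = Σ_H E[X_H] = 3 · p^{4} = 3 · 81/256 = 243/256.
Numerically: E[X] ≈ 0.94922.

E[X] = 3 · (3/4)^{4} = 243/256 ≈ 0.94922.


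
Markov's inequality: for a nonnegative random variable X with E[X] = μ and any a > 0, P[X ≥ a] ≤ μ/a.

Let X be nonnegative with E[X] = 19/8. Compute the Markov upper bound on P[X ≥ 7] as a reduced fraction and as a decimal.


μ = E[X] = 19/8, a = 7.
Markov: P[X ≥ 7] ≤ μ/a = (19/8)/7 = 19/56.
Numerically: ≈ 0.3393.
(Since a = 7 > μ = 2.3750, the bound 19/56 is < 1 and informative.)

P[X ≥ 7] ≤ 19/56 ≈ 0.3393.


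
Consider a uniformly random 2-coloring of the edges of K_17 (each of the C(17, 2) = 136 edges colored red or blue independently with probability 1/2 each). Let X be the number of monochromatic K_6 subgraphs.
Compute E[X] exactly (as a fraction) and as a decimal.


Let X = Σ_S X_S over the C(17, 6) = 12376 subsets S of size 6, where X_S = 1 if the K_6 on S is monochromatic.
For a fixed S, the K_6 on S has C(6, 2) = 15 edges. P[all 15 edges red] = (1/2)^15, and likewise for blue, so P[monochromatic] = 2·(1/2)^15 = 2^{1 − 15} = 1/16384.
By linearity of expectation: E[X] = C(17, 6) · 2^{1 − 15} = 12376 · 1/16384 = 1547/2048.
Numerically: E[X] ≈ 0.7554.

E[X] = C(17,6)·2^(1−C(6,2)) = 1547/2048 ≈ 0.7554.


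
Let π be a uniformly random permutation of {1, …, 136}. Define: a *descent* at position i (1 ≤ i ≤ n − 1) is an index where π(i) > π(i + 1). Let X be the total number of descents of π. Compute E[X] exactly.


Write X = Σ X_I over i = 1, …, 135, with X_I the indicator of one descent.
There are 135 indicators.
For each fixed i, the pair (π(i), π(i+1)) is a uniformly random ordered pair of distinct values from {1, …, 136}; by symmetry P[π(i) > π(i+1)] = 1/2.
By linearity: E[X] = 135 · (1/2) = (136 − 1) · (1/2) = 135/2 ≈ 67.500000.

E[X] = 135/2 = 67.500000.


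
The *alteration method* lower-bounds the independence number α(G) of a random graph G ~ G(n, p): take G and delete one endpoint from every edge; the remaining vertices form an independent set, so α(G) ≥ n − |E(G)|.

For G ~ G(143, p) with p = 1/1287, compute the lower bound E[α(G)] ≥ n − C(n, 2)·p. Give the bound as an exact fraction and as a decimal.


E[|E(G)|] = C(143, 2)·p = 10153 · (1/1287) = 71/9.
E[α(G)] ≥ n − E[|E(G)|] = 143 − 71/9 = 1216/9.
Numerically: ≈ 135.11111.
(This is only a lower bound; the true E[α(G)] may be larger.)

E[α(G)] ≥ 1216/9 ≈ 135.11111.


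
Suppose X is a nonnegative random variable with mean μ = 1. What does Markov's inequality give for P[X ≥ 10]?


μ = E[X] = 1, a = 10.
Markov: P[X ≥ 10] ≤ μ/a = (1)/10 = 1/10.
Numerically: ≈ 0.100.
(Since a = 10 > μ = 1.000, the bound 1/10 is < 1 and informative.)

P[X ≥ 10] ≤ 1/10 ≈ 0.100.


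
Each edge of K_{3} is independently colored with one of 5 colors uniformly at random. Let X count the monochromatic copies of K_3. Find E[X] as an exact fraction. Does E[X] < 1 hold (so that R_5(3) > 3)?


E[X] = C(3, 3) · 5^{1 − 3} = 1 · 5^{−2} = 1/25.
As a reduced fraction: E[X] = 1/25 ≈ 0.040.
Is E[X] < 1? YES.
Since E[X] < 1, there exists a 5-coloring of K_{3} with no monochromatic K_3; hence R_5(3) > 3.

E[X] = 1/25 ≈ 0.040; E[X] < 1, so R_5(3) > 3.


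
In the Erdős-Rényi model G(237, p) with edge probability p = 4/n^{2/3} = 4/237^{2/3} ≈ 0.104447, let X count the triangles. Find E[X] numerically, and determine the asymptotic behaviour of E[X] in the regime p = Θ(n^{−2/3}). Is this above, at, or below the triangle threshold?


Number of potential triangles: C(237, 3) = 2190670.
Each occurs with probability p³ ≈ (0.104447)³ ≈ 1.13941854e-03.
By linearity: E[X] = C(237, 3)·p³ ≈ 2190670 · 1.13941854e-03 ≈ 2496.090014.
Since α = 2/3 < 1, p = c/n^{2/3} ≫ 1/n is above the triangle threshold p ~ 1/n. Asymptotically E[X] ~ (c³/6)·n^{3(1−α)} = (4³/6)·n^{1} → ∞; triangles are abundant w.h.p.

E[X] ≈ 2496.090014; in regime p = Θ(1/n^{2/3}) E[X] diverges (above the triangle threshold p ~ 1/n).


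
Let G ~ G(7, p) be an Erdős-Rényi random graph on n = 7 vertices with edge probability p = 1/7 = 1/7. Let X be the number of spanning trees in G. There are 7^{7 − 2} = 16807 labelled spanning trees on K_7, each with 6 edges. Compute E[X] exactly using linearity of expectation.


K_7 has 7^{7 − 2} = 16807 labelled spanning trees.
For each such spanning tree H, let X_H = 1 if all 6 edges of H are present in G. Then P[X_H = 1] = p^{6} = (1/7)^{6} = 1/117649.
By linearity: E[X] = Σ_H E[X_H] = 16807 · p^{6} = 16807 · 1/117649 = 1/7.
Numerically: E[X] ≈ 0.1429.

E[X] = 16807 · (1/7)^{6} = 1/7 ≈ 0.1429.


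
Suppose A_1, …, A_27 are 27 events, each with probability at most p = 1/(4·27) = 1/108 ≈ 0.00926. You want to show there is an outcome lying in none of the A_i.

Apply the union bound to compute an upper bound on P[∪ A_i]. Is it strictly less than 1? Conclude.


Union bound: P[∪_{i=1}^{27} A_i] ≤ Σ_i P[A_i] ≤ 27·p = 27·(1/108) = 1/4.
Numerically: 1/4 ≈ 0.25000.
Is 1/4 < 1? YES.
Since P[∪ A_i] ≤ 1/4 < 1, the complement has P[∩ A_i^c] ≥ 1 − 1/4 = 3/4 > 0, so some outcome avoids every A_i.

27·p = 1/4 ≈ 0.25000; existence CERTIFIED by the union bound.


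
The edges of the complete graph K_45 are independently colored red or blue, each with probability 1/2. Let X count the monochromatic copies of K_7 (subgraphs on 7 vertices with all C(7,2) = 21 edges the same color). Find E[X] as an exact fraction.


Let X = Σ_S X_S over the C(45, 7) = 45379620 subsets S of size 7, where X_S = 1 if the K_7 on S is monochromatic.
For a fixed S, the K_7 on S has C(7, 2) = 21 edges. P[all 21 edges red] = (1/2)^21, and likewise for blue, so P[monochromatic] = 2·(1/2)^21 = 2^{1 − 21} = 1/1048576.
By linearity of expectation: E[X] = C(45, 7) · 2^{1 − 21} = 45379620 · 1/1048576 = 11344905/262144.
Numerically: E[X] ≈ 43.2774.

E[X] = C(45,7)·2^(1−C(7,2)) = 11344905/262144 ≈ 43.2774.


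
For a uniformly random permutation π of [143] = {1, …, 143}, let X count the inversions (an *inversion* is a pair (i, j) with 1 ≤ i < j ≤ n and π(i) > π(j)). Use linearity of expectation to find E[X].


Write X = Σ X_I over the C(143, 2) = 10153 pairs i < j, with X_I the indicator of one inversion.
There are 10153 indicators.
For each fixed pair i < j, the values π(i) and π(j) are two distinct elements of {1, …, 143} in uniformly random order; by symmetry P[π(i) > π(j)] = 1/2.
By linearity: E[X] = 10153 · (1/2) = C(143, 2) · (1/2) = 10153/2 = 10153/2 ≈ 5076.500000.

E[X] = 10153/2 = 5076.500000.


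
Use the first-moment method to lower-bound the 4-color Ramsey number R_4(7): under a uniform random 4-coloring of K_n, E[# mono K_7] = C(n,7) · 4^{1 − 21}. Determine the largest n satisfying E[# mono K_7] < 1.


We need C(n, 7) · 4^{1 − 21} < 1, i.e. C(n, 7) < 4^{21 − 1} = 1099511627776.
Check values of n near the boundary:
  n = 174: C(174, 7) = 847879782984; 847879782984 < 1099511627776? YES
  n = 175: C(175, 7) = 883208107275; 883208107275 < 1099511627776? YES
  n = 176: C(176, 7) = 919790691600; 919790691600 < 1099511627776? YES
  n = 177: C(177, 7) = 957664425960; 957664425960 < 1099511627776? YES
  n = 178: C(178, 7) = 996867063280; 996867063280 < 1099511627776? YES
  n = 179: C(179, 7) = 1037437234460; 1037437234460 < 1099511627776? YES
  n = 180: C(180, 7) = 1079414463600; 1079414463600 < 1099511627776? YES
  n = 181: C(181, 7) = 1122839183400; 1122839183400 < 1099511627776? NO
  n = 182: C(182, 7) = 1167752750736; 1167752750736 < 1099511627776? NO
The largest n with C(n, 7) < 1099511627776 is n = 180 (where E[X] = 67463403975/68719476736 ≈ 0.9817217). Hence R_4(7) > 180, i.e. R_4(7) ≥ 181.

Largest n = 180; hence R_4(7) > 180.


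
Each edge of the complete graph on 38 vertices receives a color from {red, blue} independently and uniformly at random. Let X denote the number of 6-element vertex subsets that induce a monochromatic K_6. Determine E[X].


Let X = Σ_S X_S over the C(38, 6) = 2760681 subsets S of size 6, where X_S = 1 if the K_6 on S is monochromatic.
For a fixed S, the K_6 on S has C(6, 2) = 15 edges. P[all 15 edges red] = (1/2)^15, and likewise for blue, so P[monochromatic] = 2·(1/2)^15 = 2^{1 − 15} = 1/16384.
By linearity: E[X] = C(38, 6) · 2^{1 − 15} = 2760681 · 1/16384 = 2760681/16384.
Numerically: E[X] ≈ 168.49860.

E[X] = C(38,6)·2^(1−C(6,2)) = 2760681/16384 ≈ 168.49860.


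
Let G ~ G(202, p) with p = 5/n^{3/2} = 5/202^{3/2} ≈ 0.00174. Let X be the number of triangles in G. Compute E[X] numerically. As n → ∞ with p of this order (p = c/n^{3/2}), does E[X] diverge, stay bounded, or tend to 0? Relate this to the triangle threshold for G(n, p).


Number of potential triangles: C(202, 3) = 1353400.
Each occurs with probability p³ ≈ (0.00174)³ ≈ 5.28237e-09.
By linearity: E[X] = C(202, 3)·p³ ≈ 1353400 · 5.28237e-09 ≈ 0.007.
Since α = 3/2 > 1, p = c/n^{3/2} = o(1/n) is below the triangle threshold p ~ 1/n. Asymptotically E[X] ~ (c³/6)·n^{3(1−α)} = (5³/6)·n^{-1.5} → 0, so by Markov's inequality G has no triangles w.h.p.

E[X] ≈ 0.007; in regime p = Θ(1/n^{3/2}) E[X] tends to 0 (below the triangle threshold p ~ 1/n).


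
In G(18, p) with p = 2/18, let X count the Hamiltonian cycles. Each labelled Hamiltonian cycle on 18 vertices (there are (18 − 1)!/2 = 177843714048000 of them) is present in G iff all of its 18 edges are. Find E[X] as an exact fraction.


K_18 has (18 − 1)!/2 = 177843714048000 labelled Hamiltonian cycles.
For each such Hamiltonian cycle H, let X_H = 1 if all 18 edges of H are present in G. Then P[X_H = 1] = p^{18} = (1/9)^{18} = 1/150094635296999121.
By linearity: E[X] = Σ_H E[X_H] = 177843714048000 · p^{18} = 177843714048000 · 1/150094635296999121 = 243955712000/205891132094649.
Numerically: E[X] ≈ 0.00118.

E[X] = 177843714048000 · (1/9)^{18} = 243955712000/205891132094649 ≈ 0.00118.


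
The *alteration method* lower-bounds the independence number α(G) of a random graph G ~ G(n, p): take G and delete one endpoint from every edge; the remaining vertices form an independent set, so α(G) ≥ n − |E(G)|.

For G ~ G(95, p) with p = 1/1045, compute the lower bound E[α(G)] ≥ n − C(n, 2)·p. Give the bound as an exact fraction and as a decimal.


E[|E(G)|] = C(95, 2)·p = 4465 · (1/1045) = 47/11.
E[α(G)] ≥ n − E[|E(G)|] = 95 − 47/11 = 998/11.
Numerically: ≈ 90.727.
(This is only a lower bound; the true E[α(G)] may be larger.)

E[α(G)] ≥ 998/11 ≈ 90.727.


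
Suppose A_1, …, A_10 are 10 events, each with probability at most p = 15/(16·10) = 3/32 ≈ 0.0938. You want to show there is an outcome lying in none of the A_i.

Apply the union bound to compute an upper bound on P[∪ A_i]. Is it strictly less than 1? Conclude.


Union bound: P[∪_{i=1}^{10} A_i] ≤ Σ_i P[A_i] ≤ 10·p = 10·(3/32) = 15/16.
Numerically: 15/16 ≈ 0.9375.
Is 15/16 < 1? YES.
Since P[∪ A_i] ≤ 15/16 < 1, the complement has P[∩ A_i^c] ≥ 1 − 15/16 = 1/16 > 0, so some outcome avoids every A_i.

10·p = 15/16 ≈ 0.9375; existence CERTIFIED by the union bound.


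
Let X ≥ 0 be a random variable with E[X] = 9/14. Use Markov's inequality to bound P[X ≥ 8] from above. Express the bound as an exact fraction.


μ = E[X] = 9/14, a = 8.
Markov: P[X ≥ 8] ≤ μ/a = (9/14)/8 = 9/112.
Numerically: ≈ 0.080357.
(Since a = 8 > μ = 0.642857, the bound 9/112 is < 1 and informative.)

P[X ≥ 8] ≤ 9/112 ≈ 0.080357.


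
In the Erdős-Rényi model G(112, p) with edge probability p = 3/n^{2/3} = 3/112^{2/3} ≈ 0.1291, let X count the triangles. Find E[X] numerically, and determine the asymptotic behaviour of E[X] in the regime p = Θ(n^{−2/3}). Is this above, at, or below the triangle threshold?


Number of potential triangles: C(112, 3) = 227920.
Each occurs with probability p³ ≈ (0.1291)³ ≈ 2.152423e-03.
By linearity: E[X] = C(112, 3)·p³ ≈ 227920 · 2.152423e-03 ≈ 490.5804.
Since α = 2/3 < 1, p = c/n^{2/3} ≫ 1/n is above the triangle threshold p ~ 1/n. Asymptotically E[X] ~ (c³/6)·n^{3(1−α)} = (3³/6)·n^{1} → ∞; triangles are abundant w.h.p.

E[X] ≈ 490.5804; in regime p = Θ(1/n^{2/3}) E[X] diverges (above the triangle threshold p ~ 1/n).


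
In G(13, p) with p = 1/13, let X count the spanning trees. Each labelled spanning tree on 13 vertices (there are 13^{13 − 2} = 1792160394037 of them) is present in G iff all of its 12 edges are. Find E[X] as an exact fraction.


K_13 has 13^{13 − 2} = 1792160394037 labelled spanning trees.
For each such spanning tree H, let X_H = 1 if all 12 edges of H are present in G. Then P[X_H = 1] = p^{12} = (1/13)^{12} = 1/23298085122481.
Summing the indicators: E[X] = Σ_H E[X_H] = 1792160394037 · p^{12} = 1792160394037 · 1/23298085122481 = 1/13.
Numerically: E[X] ≈ 0.076923.

E[X] = 1792160394037 · (1/13)^{12} = 1/13 ≈ 0.076923.


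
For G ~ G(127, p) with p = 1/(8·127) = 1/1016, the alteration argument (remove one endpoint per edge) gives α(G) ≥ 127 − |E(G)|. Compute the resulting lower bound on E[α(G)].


E[|E(G)|] = C(127, 2)·p = 8001 · (1/1016) = 63/8.
E[α(G)] ≥ n − E[|E(G)|] = 127 − 63/8 = 953/8.
Numerically: ≈ 119.12500.
(This is only a lower bound; the true E[α(G)] may be larger.)

E[α(G)] ≥ 953/8 ≈ 119.12500.


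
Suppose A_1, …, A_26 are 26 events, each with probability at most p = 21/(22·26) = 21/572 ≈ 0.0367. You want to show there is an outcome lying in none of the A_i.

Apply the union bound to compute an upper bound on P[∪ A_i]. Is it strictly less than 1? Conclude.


Union bound: P[∪_{i=1}^{26} A_i] ≤ Σ_i P[A_i] ≤ 26·p = 26·(21/572) = 21/22.
Numerically: 21/22 ≈ 0.9545.
Is 21/22 < 1? YES.
Since P[∪ A_i] ≤ 21/22 < 1, the complement has P[∩ A_i^c] ≥ 1 − 21/22 = 1/22 > 0, so some outcome avoids every A_i.

26·p = 21/22 ≈ 0.9545; existence CERTIFIED by the union bound.


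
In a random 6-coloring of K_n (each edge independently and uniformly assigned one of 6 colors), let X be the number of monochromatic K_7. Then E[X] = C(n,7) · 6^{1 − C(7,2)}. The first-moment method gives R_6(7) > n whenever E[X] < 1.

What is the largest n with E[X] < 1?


We need C(n, 7) · 6^{1 − 21} < 1, i.e. C(n, 7) < 6^{21 − 1} = 3656158440062976.
Check values of n near the boundary:
  n = 563: C(563, 7) = 3426622515769596; 3426622515769596 < 3656158440062976? YES
  n = 564: C(564, 7) = 3469685994423792; 3469685994423792 < 3656158440062976? YES
  n = 565: C(565, 7) = 3513212521235560; 3513212521235560 < 3656158440062976? YES
  n = 566: C(566, 7) = 3557206237959440; 3557206237959440 < 3656158440062976? YES
  n = 567: C(567, 7) = 3601671315933933; 3601671315933933 < 3656158440062976? YES
  n = 568: C(568, 7) = 3646611956239704; 3646611956239704 < 3656158440062976? YES
  n = 569: C(569, 7) = 3692032389858348; 3692032389858348 < 3656158440062976? NO
  n = 570: C(570, 7) = 3737936877831720; 3737936877831720 < 3656158440062976? NO
The largest n with C(n, 7) < 3656158440062976 is n = 568 (where E[X] = 16882462760369/16926659444736 ≈ 0.997). Hence R_6(7) > 568, i.e. R_6(7) ≥ 569.

Largest n = 568; hence R_6(7) > 568.


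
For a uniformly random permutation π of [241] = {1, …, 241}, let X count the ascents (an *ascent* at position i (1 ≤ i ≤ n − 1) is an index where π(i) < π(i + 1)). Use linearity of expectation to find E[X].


Write X = Σ X_I over i = 1, …, 240, with X_I the indicator of one ascent.
There are 240 indicators.
For each fixed i, the pair (π(i), π(i+1)) is a uniformly random ordered pair of distinct values from {1, …, 241}; by symmetry P[π(i) < π(i+1)] = 1/2.
By linearity: E[X] = 240 · (1/2) = (241 − 1) · (1/2) = 120 ≈ 120.00000.

E[X] = 120 = 120.00000.


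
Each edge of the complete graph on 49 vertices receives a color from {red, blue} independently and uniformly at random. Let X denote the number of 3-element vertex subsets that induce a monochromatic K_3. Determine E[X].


Let X = Σ_S X_S over the C(49, 3) = 18424 subsets S of size 3, where X_S = 1 if the K_3 on S is monochromatic.
For a fixed S, the K_3 on S has C(3, 2) = 3 edges. P[all 3 edges red] = (1/2)^3, and likewise for blue, so P[monochromatic] = 2·(1/2)^3 = 2^{1 − 3} = 1/4.
By linearity of expectation: E[X] = C(49, 3) · 2^{1 − 3} = 18424 · 1/4 = 4606.
Numerically: E[X] ≈ 4606.000000.

E[X] = C(49,3)·2^(1−C(3,2)) = 4606 ≈ 4606.000000.


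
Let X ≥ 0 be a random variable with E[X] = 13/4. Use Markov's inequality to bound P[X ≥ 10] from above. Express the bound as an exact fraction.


μ = E[X] = 13/4, a = 10.
Markov: P[X ≥ 10] ≤ μ/a = (13/4)/10 = 13/40.
Numerically: ≈ 0.325.
(Since a = 10 > μ = 3.250, the bound 13/40 is < 1 and informative.)

P[X ≥ 10] ≤ 13/40 ≈ 0.325.


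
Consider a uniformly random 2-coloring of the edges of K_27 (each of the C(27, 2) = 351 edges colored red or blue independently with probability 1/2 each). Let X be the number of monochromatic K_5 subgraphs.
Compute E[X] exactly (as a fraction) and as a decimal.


Let X = Σ_S X_S over the C(27, 5) = 80730 subsets S of size 5, where X_S = 1 if the K_5 on S is monochromatic.
For a fixed S, the K_5 on S has C(5, 2) = 10 edges. P[all 10 edges red] = (1/2)^10, and likewise for blue, so P[monochromatic] = 2·(1/2)^10 = 2^{1 − 10} = 1/512.
By linearity: E[X] = C(27, 5) · 2^{1 − 10} = 80730 · 1/512 = 40365/256.
Numerically: E[X] ≈ 157.676.

E[X] = C(27,5)·2^(1−C(5,2)) = 40365/256 ≈ 157.676.


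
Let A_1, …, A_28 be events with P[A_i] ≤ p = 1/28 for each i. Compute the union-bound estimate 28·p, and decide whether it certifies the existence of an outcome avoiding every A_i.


Union bound: P[∪_{i=1}^{28} A_i] ≤ Σ_i P[A_i] ≤ 28·p = 28·(1/28) = 1.
Numerically: 1 ≈ 1.00000.
Is 1 < 1? NO.
Since the bound 1 is ≥ 1, the union bound is uninformative here; it does NOT by itself certify existence.

28·p = 1 ≈ 1.00000; existence NOT certified by the union bound.


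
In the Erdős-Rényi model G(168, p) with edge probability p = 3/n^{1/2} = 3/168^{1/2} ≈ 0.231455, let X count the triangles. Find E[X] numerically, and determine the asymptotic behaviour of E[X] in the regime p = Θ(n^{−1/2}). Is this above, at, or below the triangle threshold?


Number of potential triangles: C(168, 3) = 776216.
Each occurs with probability p³ ≈ (0.231455)³ ≈ 1.23993763e-02.
By linearity: E[X] = C(168, 3)·p³ ≈ 776216 · 1.23993763e-02 ≈ 9624.594302.
Since α = 1/2 < 1, p = c/n^{1/2} ≫ 1/n is above the triangle threshold p ~ 1/n. Asymptotically E[X] ~ (c³/6)·n^{3(1−α)} = (3³/6)·n^{1.5} → ∞; triangles are abundant w.h.p.

E[X] ≈ 9624.594302; in regime p = Θ(1/n^{1/2}) E[X] diverges (above the triangle threshold p ~ 1/n).


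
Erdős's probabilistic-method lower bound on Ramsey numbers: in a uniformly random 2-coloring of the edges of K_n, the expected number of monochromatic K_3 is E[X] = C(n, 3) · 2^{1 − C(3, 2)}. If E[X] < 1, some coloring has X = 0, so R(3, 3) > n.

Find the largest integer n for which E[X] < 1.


We need C(n, 3) · 2^{1 − 3} < 1, i.e. C(n, 3) < 2^{3 − 1} = 4.
Check values of n near the boundary:
  n = 3: C(3, 3) = 1; 1 < 4? YES
  n = 4: C(4, 3) = 4; 4 < 4? NO
  n = 5: C(5, 3) = 10; 10 < 4? NO
  n = 6: C(6, 3) = 20; 20 < 4? NO
The largest n with C(n, 3) < 4 is n = 3 (where E[X] = 1/4 ≈ 0.250). Hence R(3, 3) > 3, i.e. R(3, 3) ≥ 4.

Largest n = 3; hence R(3, 3) > 3.


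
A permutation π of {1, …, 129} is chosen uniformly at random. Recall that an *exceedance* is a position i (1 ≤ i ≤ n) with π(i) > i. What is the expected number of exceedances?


Write X = Σ_{i=1}^{129} X_i, where X_i = 1_{π(i) > i}.
For each fixed i, π(i) is uniform over {1, …, 129} (marginal of a uniform permutation), so P[π(i) > i] = (n − i)/n. Summing: Σ_{i=1}^{129} (n − i)/n = (0 + 1 + … + 128)/129 = 129(129 − 1)/(2·129) = (129 − 1)/2.
Hence E[X] = Σ_{i=1}^{129} (129 − i)/129 = 64 ≈ 64.000.

E[X] = 64 = 64.000.


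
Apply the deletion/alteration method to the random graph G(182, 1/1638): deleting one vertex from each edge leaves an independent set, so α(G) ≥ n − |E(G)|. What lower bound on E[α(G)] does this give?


E[|E(G)|] = C(182, 2)·p = 16471 · (1/1638) = 181/18.
E[α(G)] ≥ n − E[|E(G)|] = 182 − 181/18 = 3095/18.
Numerically: ≈ 171.944.
(This is only a lower bound; the true E[α(G)] may be larger.)

E[α(G)] ≥ 3095/18 ≈ 171.944.


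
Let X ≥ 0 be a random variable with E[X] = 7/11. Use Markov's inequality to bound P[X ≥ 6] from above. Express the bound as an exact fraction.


μ = E[X] = 7/11, a = 6.
Markov: P[X ≥ 6] ≤ μ/a = (7/11)/6 = 7/66.
Numerically: ≈ 0.106061.
(Since a = 6 > μ = 0.636364, the bound 7/66 is < 1 and informative.)

P[X ≥ 6] ≤ 7/66 ≈ 0.106061.


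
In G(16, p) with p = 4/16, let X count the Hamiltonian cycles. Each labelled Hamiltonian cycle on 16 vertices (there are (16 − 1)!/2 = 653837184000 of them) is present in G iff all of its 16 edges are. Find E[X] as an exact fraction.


K_16 has (16 − 1)!/2 = 653837184000 labelled Hamiltonian cycles.
For each such Hamiltonian cycle H, let X_H = 1 if all 16 edges of H are present in G. Then P[X_H = 1] = p^{16} = (1/4)^{16} = 1/4294967296.
By linearity: E[X] = Σ_H E[X_H] = 653837184000 · p^{16} = 653837184000 · 1/4294967296 = 638512875/4194304.
Numerically: E[X] ≈ 152.2.

E[X] = 653837184000 · (1/4)^{16} = 638512875/4194304 ≈ 152.2.


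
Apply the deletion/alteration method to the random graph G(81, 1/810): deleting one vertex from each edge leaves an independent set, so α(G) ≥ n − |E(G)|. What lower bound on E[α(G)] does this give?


E[|E(G)|] = C(81, 2)·p = 3240 · (1/810) = 4.
E[α(G)] ≥ n − E[|E(G)|] = 81 − 4 = 77.
Numerically: ≈ 77.00000.
(This is only a lower bound; the true E[α(G)] may be larger.)

E[α(G)] ≥ 77 ≈ 77.00000.


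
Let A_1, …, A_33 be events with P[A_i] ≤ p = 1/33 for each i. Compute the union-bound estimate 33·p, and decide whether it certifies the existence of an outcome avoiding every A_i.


Union bound: P[∪_{i=1}^{33} A_i] ≤ Σ_i P[A_i] ≤ 33·p = 33·(1/33) = 1.
Numerically: 1 ≈ 1.000.
Is 1 < 1? NO.
Since the bound 1 is ≥ 1, the union bound is uninformative here; it does NOT by itself certify existence.

33·p = 1 ≈ 1.000; existence NOT certified by the union bound.


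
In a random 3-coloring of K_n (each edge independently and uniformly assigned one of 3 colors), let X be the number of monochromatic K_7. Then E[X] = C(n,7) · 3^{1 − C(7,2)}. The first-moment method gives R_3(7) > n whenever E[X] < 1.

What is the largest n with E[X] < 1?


We need C(n, 7) · 3^{1 − 21} < 1, i.e. C(n, 7) < 3^{21 − 1} = 3486784401.
Check values of n near the boundary:
  n = 80: C(80, 7) = 3176716400; 3176716400 < 3486784401? YES
  n = 81: C(81, 7) = 3477216600; 3477216600 < 3486784401? YES
  n = 82: C(82, 7) = 3801756816; 3801756816 < 3486784401? NO
The largest n with C(n, 7) < 3486784401 is n = 81 (where E[X] = 42928600/43046721 ≈ 0.99726). Hence R_3(7) > 81, i.e. R_3(7) ≥ 82.

Largest n = 81; hence R_3(7) > 81.


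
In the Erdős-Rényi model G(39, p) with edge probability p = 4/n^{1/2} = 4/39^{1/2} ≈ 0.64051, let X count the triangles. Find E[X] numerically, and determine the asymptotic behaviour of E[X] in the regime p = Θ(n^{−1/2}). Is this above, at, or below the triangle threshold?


Number of potential triangles: C(39, 3) = 9139.
Each occurs with probability p³ ≈ (0.64051)³ ≈ 2.6277441e-01.
By linearity: E[X] = C(39, 3)·p³ ≈ 9139 · 2.6277441e-01 ≈ 2401.49530.
Since α = 1/2 < 1, p = c/n^{1/2} ≫ 1/n is above the triangle threshold p ~ 1/n. Asymptotically E[X] ~ (c³/6)·n^{3(1−α)} = (4³/6)·n^{1.5} → ∞; triangles are abundant w.h.p.

E[X] ≈ 2401.49530; in regime p = Θ(1/n^{1/2}) E[X] diverges (above the triangle threshold p ~ 1/n).


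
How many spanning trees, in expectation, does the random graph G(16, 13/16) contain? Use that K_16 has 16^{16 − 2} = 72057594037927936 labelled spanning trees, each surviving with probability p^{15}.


K_16 has 16^{16 − 2} = 72057594037927936 labelled spanning trees.
For each such spanning tree H, let X_H = 1 if all 15 edges of H are present in G. Then P[X_H = 1] = p^{15} = (13/16)^{15} = 51185893014090757/1152921504606846976.
By linearity: E[X] = Σ_H E[X_H] = 72057594037927936 · p^{15} = 72057594037927936 · 51185893014090757/1152921504606846976 = 51185893014090757/16.
Numerically: E[X] ≈ 3.1991e+15.

E[X] = 72057594037927936 · (13/16)^{15} = 51185893014090757/16 ≈ 3.1991e+15.


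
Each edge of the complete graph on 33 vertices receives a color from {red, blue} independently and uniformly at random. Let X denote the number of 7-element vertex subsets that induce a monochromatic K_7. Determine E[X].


Let X = Σ_S X_S over the C(33, 7) = 4272048 subsets S of size 7, where X_S = 1 if the K_7 on S is monochromatic.
For a fixed S, the K_7 on S has C(7, 2) = 21 edges. P[all 21 edges red] = (1/2)^21, and likewise for blue, so P[monochromatic] = 2·(1/2)^21 = 2^{1 − 21} = 1/1048576.
By linearity: E[X] = C(33, 7) · 2^{1 − 21} = 4272048 · 1/1048576 = 267003/65536.
Numerically: E[X] ≈ 4.074.

E[X] = C(33,7)·2^(1−C(7,2)) = 267003/65536 ≈ 4.074.


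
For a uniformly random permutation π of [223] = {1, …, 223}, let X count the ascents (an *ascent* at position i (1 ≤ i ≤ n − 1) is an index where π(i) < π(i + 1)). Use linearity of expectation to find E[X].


Write X = Σ X_I over i = 1, …, 222, with X_I the indicator of one ascent.
There are 222 indicators.
For each fixed i, the pair (π(i), π(i+1)) is a uniformly random ordered pair of distinct values from {1, …, 223}; by symmetry P[π(i) < π(i+1)] = 1/2.
By linearity: E[X] = 222 · (1/2) = (223 − 1) · (1/2) = 111 ≈ 111.00000.

E[X] = 111 = 111.00000.


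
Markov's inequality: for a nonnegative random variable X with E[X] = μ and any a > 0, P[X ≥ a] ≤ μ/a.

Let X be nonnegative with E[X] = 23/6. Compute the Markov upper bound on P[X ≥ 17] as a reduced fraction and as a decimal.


μ = E[X] = 23/6, a = 17.
Markov: P[X ≥ 17] ≤ μ/a = (23/6)/17 = 23/102.
Numerically: ≈ 0.225.
(Since a = 17 > μ = 3.833, the bound 23/102 is < 1 and informative.)

P[X ≥ 17] ≤ 23/102 ≈ 0.225.


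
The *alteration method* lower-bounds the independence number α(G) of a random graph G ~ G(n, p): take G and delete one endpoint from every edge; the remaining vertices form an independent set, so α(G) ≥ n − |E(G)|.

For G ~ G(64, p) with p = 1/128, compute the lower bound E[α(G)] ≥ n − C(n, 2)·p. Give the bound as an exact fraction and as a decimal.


E[|E(G)|] = C(64, 2)·p = 2016 · (1/128) = 63/4.
E[α(G)] ≥ n − E[|E(G)|] = 64 − 63/4 = 193/4.
Numerically: ≈ 48.250000.
(This is only a lower bound; the true E[α(G)] may be larger.)

E[α(G)] ≥ 193/4 ≈ 48.250000.


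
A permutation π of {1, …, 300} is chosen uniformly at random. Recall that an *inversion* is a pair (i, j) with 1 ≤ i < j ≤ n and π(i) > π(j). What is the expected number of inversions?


Write X = Σ X_I over the C(300, 2) = 44850 pairs i < j, with X_I the indicator of one inversion.
There are 44850 indicators.
For each fixed pair i < j, the values π(i) and π(j) are two distinct elements of {1, …, 300} in uniformly random order; by symmetry P[π(i) > π(j)] = 1/2.
By linearity: E[X] = 44850 · (1/2) = C(300, 2) · (1/2) = 44850/2 = 22425 ≈ 22425.00000.

E[X] = 22425 = 22425.00000.


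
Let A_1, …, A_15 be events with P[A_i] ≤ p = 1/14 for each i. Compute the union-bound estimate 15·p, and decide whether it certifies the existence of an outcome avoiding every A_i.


Union bound: P[∪_{i=1}^{15} A_i] ≤ Σ_i P[A_i] ≤ 15·p = 15·(1/14) = 15/14.
Numerically: 15/14 ≈ 1.07143.
Is 15/14 < 1? NO.
Since the bound 15/14 is ≥ 1, the union bound is uninformative here; it does NOT by itself certify existence.

15·p = 15/14 ≈ 1.07143; existence NOT certified by the union bound.


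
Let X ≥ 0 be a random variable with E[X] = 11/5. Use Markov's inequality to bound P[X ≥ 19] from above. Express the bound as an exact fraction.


μ = E[X] = 11/5, a = 19.
Markov: P[X ≥ 19] ≤ μ/a = (11/5)/19 = 11/95.
Numerically: ≈ 0.11579.
(Since a = 19 > μ = 2.20000, the bound 11/95 is < 1 and informative.)

P[X ≥ 19] ≤ 11/95 ≈ 0.11579.


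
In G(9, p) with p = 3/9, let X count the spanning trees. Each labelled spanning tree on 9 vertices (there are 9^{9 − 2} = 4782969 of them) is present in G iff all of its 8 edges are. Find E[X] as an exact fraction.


K_9 has 9^{9 − 2} = 4782969 labelled spanning trees.
For each such spanning tree H, let X_H = 1 if all 8 edges of H are present in G. Then P[X_H = 1] = p^{8} = (1/3)^{8} = 1/6561.
Summing the indicators: E[X] = Σ_H E[X_H] = 4782969 · p^{8} = 4782969 · 1/6561 = 729.
Numerically: E[X] ≈ 729.

E[X] = 4782969 · (1/3)^{8} = 729 ≈ 729.


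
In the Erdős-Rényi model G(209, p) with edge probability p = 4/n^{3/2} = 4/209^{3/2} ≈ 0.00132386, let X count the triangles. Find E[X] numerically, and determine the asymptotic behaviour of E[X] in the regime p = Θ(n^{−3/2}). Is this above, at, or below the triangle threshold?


Number of potential triangles: C(209, 3) = 1499784.
Each occurs with probability p³ ≈ (0.00132386)³ ≈ 2.32018004e-09.
By linearity: E[X] = C(209, 3)·p³ ≈ 1499784 · 2.32018004e-09 ≈ 0.003480.
Since α = 3/2 > 1, p = c/n^{3/2} = o(1/n) is below the triangle threshold p ~ 1/n. Asymptotically E[X] ~ (c³/6)·n^{3(1−α)} = (4³/6)·n^{-1.5} → 0, so by Markov's inequality G has no triangles w.h.p.

E[X] ≈ 0.003480; in regime p = Θ(1/n^{3/2}) E[X] tends to 0 (below the triangle threshold p ~ 1/n).


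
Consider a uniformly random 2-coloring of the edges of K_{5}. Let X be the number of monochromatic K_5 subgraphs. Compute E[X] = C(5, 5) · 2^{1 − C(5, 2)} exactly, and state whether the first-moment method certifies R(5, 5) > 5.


E[X] = C(5, 5) · 2^{1 − 10} = 1 · 2^{−9} = 1/512.
As a reduced fraction: E[X] = 1/512 ≈ 0.002.
Is E[X] < 1? YES.
Since E[X] < 1, there exists a 2-coloring of K_{5} with no monochromatic K_5; hence R(5, 5) > 5.

E[X] = 1/512 ≈ 0.002; E[X] < 1, so R(5, 5) > 5.


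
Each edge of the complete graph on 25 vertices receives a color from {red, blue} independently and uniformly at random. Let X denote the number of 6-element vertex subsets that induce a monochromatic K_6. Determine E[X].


Let X = Σ_S X_S over the C(25, 6) = 177100 subsets S of size 6, where X_S = 1 if the K_6 on S is monochromatic.
For a fixed S, the K_6 on S has C(6, 2) = 15 edges. P[all 15 edges red] = (1/2)^15, and likewise for blue, so P[monochromatic] = 2·(1/2)^15 = 2^{1 − 15} = 1/16384.
By linearity of expectation: E[X] = C(25, 6) · 2^{1 − 15} = 177100 · 1/16384 = 44275/4096.
Numerically: E[X] ≈ 10.8093.

E[X] = C(25,6)·2^(1−C(6,2)) = 44275/4096 ≈ 10.8093.


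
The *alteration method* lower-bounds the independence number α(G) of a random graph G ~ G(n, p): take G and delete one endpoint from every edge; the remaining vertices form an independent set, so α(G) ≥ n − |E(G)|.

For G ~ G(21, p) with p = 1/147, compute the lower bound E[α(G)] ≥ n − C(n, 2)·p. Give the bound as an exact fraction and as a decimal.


E[|E(G)|] = C(21, 2)·p = 210 · (1/147) = 10/7.
E[α(G)] ≥ n − E[|E(G)|] = 21 − 10/7 = 137/7.
Numerically: ≈ 19.57143.
(This is only a lower bound; the true E[α(G)] may be larger.)

E[α(G)] ≥ 137/7 ≈ 19.57143.


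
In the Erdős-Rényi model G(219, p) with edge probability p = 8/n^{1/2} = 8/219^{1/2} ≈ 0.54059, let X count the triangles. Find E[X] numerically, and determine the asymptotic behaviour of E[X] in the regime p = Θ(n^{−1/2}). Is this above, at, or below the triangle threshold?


Number of potential triangles: C(219, 3) = 1726669.
Each occurs with probability p³ ≈ (0.54059)³ ≈ 1.5798061e-01.
By linearity: E[X] = C(219, 3)·p³ ≈ 1726669 · 1.5798061e-01 ≈ 272780.22334.
Since α = 1/2 < 1, p = c/n^{1/2} ≫ 1/n is above the triangle threshold p ~ 1/n. Asymptotically E[X] ~ (c³/6)·n^{3(1−α)} = (8³/6)·n^{1.5} → ∞; triangles are abundant w.h.p.

E[X] ≈ 272780.22334; in regime p = Θ(1/n^{1/2}) E[X] diverges (above the triangle threshold p ~ 1/n).


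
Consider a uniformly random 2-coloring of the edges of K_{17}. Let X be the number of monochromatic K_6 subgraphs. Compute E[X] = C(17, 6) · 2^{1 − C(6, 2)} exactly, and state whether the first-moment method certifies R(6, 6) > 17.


E[X] = C(17, 6) · 2^{1 − 15} = 12376 · 2^{−14} = 12376/16384.
As a reduced fraction: E[X] = 1547/2048 ≈ 0.755371.
Is E[X] < 1? YES.
Since E[X] < 1, there exists a 2-coloring of K_{17} with no monochromatic K_6; hence R(6, 6) > 17.

E[X] = 1547/2048 ≈ 0.755371; E[X] < 1, so R(6, 6) > 17.


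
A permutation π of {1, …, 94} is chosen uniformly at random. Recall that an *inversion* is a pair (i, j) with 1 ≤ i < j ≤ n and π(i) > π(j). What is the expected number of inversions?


Write X = Σ X_I over the C(94, 2) = 4371 pairs i < j, with X_I the indicator of one inversion.
There are 4371 indicators.
For each fixed pair i < j, the values π(i) and π(j) are two distinct elements of {1, …, 94} in uniformly random order; by symmetry P[π(i) > π(j)] = 1/2.
By linearity: E[X] = 4371 · (1/2) = C(94, 2) · (1/2) = 4371/2 = 4371/2 ≈ 2185.5000.

E[X] = 4371/2 = 2185.5000.
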